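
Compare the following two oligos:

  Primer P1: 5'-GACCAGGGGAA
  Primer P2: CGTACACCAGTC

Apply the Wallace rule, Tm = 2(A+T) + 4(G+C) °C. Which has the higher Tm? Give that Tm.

Primer P1: A+T=4, G+C=7 → Tm = 2(4)+4(7) = 36°C
Primer P2: A+T=5, G+C=7 → Tm = 2(5)+4(7) = 38°C
36°C vs 38°C → primer P2 is higher.

Primer P2, 38°C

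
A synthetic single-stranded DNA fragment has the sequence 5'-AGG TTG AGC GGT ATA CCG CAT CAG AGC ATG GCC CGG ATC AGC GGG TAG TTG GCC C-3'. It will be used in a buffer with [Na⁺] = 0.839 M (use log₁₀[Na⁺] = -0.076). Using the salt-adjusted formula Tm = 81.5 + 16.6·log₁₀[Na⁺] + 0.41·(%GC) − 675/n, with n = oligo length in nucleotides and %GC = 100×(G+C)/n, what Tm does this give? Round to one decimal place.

93.3°C

Length n = 55. Counting bases: A=11, C=14, T=10, G=20
G+C = 34, so %GC = 34/55 × 100 = 61.818%
Salt term: 16.6 × (-0.076) = -1.262
GC term: 0.41 × 61.818 = 25.345; length term: −675/55 = −12.273
Tm = 81.5 + (-1.262) + 25.345 − 12.273 = 93.31 → 93.3°C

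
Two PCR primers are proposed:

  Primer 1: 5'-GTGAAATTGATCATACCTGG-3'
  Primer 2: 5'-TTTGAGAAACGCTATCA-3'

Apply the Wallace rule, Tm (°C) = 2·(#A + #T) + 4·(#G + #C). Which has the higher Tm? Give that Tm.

Primer 1: A+T=12, G+C=8 → Tm = 2(12)+4(8) = 56°C
Primer 2: A+T=11, G+C=6 → Tm = 2(11)+4(6) = 46°C
56°C vs 46°C → primer 1 is higher.

Primer 1, 56°C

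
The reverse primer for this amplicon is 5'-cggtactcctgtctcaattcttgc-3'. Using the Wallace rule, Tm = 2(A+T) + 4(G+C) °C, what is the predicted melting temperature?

72°C

Base counts: G=4, T=9, A=3, C=8
So N_AT = 12 and N_GC = 12.
Tm = 4·12 + 2·12 = 48 + 24 = 72°C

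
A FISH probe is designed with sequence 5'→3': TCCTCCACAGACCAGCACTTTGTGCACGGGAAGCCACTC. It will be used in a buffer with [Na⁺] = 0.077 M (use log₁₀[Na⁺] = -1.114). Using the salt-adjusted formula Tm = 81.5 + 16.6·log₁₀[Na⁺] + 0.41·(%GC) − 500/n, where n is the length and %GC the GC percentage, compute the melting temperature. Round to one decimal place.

Length n = 39. Scanning the sequence gives A=9, C=15, G=8, T=7.
G+C = 23, so %GC = 23/39 × 100 = 58.974%
Salt term: 16.6 × (-1.114) = -18.492
GC term: 0.41 × 58.974 = 24.179; length term: −500/39 = −12.821
Tm = 81.5 + (-18.492) + 24.179 − 12.821 = 74.366 → 74.4°C

74.4°C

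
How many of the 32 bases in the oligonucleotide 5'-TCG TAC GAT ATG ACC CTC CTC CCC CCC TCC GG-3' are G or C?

21

A=4, T=7, G=5, C=16
G+C = 5 + 16 = 21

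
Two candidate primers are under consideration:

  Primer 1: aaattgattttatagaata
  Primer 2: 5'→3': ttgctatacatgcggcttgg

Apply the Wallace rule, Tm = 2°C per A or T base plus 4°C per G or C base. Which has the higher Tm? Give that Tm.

Primer 2, 60°C

Primer 1: A+T=17, G+C=2 → Tm = 2(17)+4(2) = 42°C
Primer 2: A+T=10, G+C=10 → Tm = 2(10)+4(10) = 60°C
42°C vs 60°C → primer 2 is higher.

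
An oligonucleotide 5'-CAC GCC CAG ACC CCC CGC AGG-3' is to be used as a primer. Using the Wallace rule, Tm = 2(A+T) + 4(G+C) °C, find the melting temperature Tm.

76°C

Counting bases: T=0, A=4, C=12, G=5
AT pairs contribute 4, GC pairs contribute 17.
Tm = 2×4 + 4×17 = 76°C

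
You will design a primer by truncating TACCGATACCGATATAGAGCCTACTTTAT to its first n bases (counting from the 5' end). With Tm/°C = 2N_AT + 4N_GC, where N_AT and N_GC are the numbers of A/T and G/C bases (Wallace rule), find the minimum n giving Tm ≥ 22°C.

First 7 bases: TACCGAT → Tm = 20°C (< 22°C)
First 8 bases: TACCGATA → Tm = 22°C (≥ 22°C)
Since every base adds ≥2°C, Tm only increases with n, so the threshold is first crossed at n = 8.

n = 8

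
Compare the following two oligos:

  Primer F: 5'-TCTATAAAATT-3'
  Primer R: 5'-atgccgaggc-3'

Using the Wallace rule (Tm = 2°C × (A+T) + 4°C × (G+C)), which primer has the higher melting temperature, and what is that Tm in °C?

Primer R, 34°C

Primer F: A+T=10, G+C=1 → Tm = 2(10)+4(1) = 24°C
Primer R: A+T=3, G+C=7 → Tm = 2(3)+4(7) = 34°C
24°C vs 34°C → primer R is higher.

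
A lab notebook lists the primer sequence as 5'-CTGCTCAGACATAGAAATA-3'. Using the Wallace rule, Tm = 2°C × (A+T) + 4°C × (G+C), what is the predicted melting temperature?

Scanning the sequence gives C=4, A=8, T=4, G=3.
A+T = 12, G+C = 7
Tm = 2×12 + 4×7 = 52°C

52°C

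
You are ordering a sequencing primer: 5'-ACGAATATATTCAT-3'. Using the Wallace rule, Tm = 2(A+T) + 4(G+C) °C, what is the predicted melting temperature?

34°C

Counting bases: A=6, T=5, C=2, G=1
So N_AT = 11 and N_GC = 3.
Tm = 2×11 + 4×3 = 34°C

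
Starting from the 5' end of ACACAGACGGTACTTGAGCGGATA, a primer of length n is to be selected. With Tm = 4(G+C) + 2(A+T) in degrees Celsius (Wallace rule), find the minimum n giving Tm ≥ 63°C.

n = 21

First 20 bases: ACACAGACGGTACTTGAGCG → Tm = 62°C (< 63°C)
First 21 bases: ACACAGACGGTACTTGAGCGG → Tm = 66°C (≥ 63°C)
Each additional base adds 2°C (A/T) or 4°C (G/C), so Tm is non-decreasing in n; n = 21 is the first length to reach 63°C.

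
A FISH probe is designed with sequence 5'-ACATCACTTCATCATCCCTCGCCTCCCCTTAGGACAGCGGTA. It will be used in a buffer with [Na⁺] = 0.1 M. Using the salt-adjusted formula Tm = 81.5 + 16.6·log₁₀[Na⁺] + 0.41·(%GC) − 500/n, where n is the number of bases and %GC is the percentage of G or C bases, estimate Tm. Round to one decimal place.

Length n = 42. Counting bases: G=6, C=17, T=10, A=9
G+C = 23, so %GC = 23/42 × 100 = 54.762%
Salt term: 16.6 × (-1) = -16.6
GC term: 0.41 × 54.762 = 22.452; length term: −500/42 = −11.905
Tm = 81.5 + (-16.6) + 22.452 − 11.905 = 75.447 → 75.4°C

75.4°C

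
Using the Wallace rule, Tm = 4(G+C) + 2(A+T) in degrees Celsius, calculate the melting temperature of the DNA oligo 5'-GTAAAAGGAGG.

Counting bases: G=5, A=5, C=0, T=1
So N_AT = 6 and N_GC = 5.
Tm = 2(6) + 4(5) = 12 + 20 = 32°C

32°C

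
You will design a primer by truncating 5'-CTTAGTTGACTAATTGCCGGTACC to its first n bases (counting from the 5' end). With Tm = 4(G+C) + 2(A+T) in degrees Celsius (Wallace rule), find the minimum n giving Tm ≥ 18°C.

n = 7

First 6 bases: CTTAGT → Tm = 16°C (< 18°C)
First 7 bases: CTTAGTT → Tm = 18°C (≥ 18°C)
Each additional base adds 2°C (A/T) or 4°C (G/C), so Tm is non-decreasing in n; n = 7 is the first length to reach 18°C.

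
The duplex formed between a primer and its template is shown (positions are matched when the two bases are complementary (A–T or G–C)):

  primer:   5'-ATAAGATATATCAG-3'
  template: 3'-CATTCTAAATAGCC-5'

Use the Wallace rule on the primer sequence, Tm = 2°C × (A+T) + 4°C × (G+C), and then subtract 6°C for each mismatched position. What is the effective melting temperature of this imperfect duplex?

Primer base counts: A=7, T=4, G=2, C=1 → A+T=11, G+C=3
Perfect-match Tm = 2(11) + 4(3) = 22 + 12 = 34°C
Mismatches (positions where the bases are not complementary): 3 (at positions 1, 8, 13)
Effective Tm = 34 − 3×6 = 34 − 18 = 16°C

16°C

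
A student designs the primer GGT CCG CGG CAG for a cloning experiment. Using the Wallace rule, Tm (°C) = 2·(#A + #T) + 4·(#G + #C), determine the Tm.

44°C

A=1, C=4, T=1, G=6
AT pairs contribute 2, GC pairs contribute 10.
Tm = 2(2) + 4(10) = 4 + 40 = 44°C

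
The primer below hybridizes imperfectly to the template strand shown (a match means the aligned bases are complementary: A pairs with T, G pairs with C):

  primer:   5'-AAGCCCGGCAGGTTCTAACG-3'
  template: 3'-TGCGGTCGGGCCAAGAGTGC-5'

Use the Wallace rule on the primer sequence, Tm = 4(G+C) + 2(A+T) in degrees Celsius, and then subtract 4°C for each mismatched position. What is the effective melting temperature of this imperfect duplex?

Primer base counts: A=5, T=3, G=6, C=6 → A+T=8, G+C=12
Perfect-match Tm = 2(8) + 4(12) = 16 + 48 = 64°C
Mismatches (positions where the bases are not complementary): 5 (at positions 2, 6, 8, 10, 17)
Effective Tm = 64 − 5×4 = 64 − 20 = 44°C

44°C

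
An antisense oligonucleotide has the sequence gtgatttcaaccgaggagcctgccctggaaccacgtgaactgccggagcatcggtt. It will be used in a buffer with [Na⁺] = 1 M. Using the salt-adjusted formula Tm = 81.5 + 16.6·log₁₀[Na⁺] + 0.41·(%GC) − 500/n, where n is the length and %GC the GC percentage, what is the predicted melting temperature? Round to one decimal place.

Length n = 56. G=17, C=16, A=12, T=11
G+C = 33, so %GC = 33/56 × 100 = 58.929%
Salt term: 16.6 × (0) = 0
GC term: 0.41 × 58.929 = 24.161; length term: −500/56 = −8.929
Tm = 81.5 + (0) + 24.161 − 8.929 = 96.732 → 96.7°C

96.7°C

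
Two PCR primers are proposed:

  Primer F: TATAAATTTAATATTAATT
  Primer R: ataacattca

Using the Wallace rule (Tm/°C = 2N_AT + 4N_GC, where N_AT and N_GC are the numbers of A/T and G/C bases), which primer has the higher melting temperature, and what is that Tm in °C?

Primer F, 38°C

Primer F: A+T=19, G+C=0 → Tm = 2(19)+4(0) = 38°C
Primer R: A+T=8, G+C=2 → Tm = 2(8)+4(2) = 24°C
38°C vs 24°C → primer F is higher.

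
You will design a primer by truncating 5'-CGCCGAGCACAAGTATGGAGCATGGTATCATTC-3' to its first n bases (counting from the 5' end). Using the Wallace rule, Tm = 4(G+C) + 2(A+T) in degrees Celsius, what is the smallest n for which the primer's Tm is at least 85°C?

n = 28

First 27 bases: CGCCGAGCACAAGTATGGAGCATGGTA → Tm = 84°C (< 85°C)
First 28 bases: CGCCGAGCACAAGTATGGAGCATGGTAT → Tm = 86°C (≥ 85°C)
Since every base adds ≥2°C, Tm only increases with n, so the threshold is first crossed at n = 28.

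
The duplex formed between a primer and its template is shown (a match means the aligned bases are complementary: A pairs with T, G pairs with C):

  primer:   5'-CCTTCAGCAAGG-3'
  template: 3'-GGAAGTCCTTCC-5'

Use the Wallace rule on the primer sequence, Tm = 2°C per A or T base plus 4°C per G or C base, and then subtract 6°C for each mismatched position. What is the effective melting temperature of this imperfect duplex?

Primer base counts: A=3, T=2, G=3, C=4 → A+T=5, G+C=7
Perfect-match Tm = 2(5) + 4(7) = 10 + 28 = 38°C
Mismatches (positions where the bases are not complementary): 1 (at position 8)
Effective Tm = 38 − 1×6 = 38 − 6 = 32°C

32°C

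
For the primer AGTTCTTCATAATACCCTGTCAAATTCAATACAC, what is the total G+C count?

Base counts: C=9, G=2, T=11, A=12
G+C = 2 + 9 = 11

11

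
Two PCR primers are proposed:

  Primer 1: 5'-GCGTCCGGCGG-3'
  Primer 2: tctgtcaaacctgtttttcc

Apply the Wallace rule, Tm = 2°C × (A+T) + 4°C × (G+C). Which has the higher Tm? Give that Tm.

Primer 1: A+T=1, G+C=10 → Tm = 2(1)+4(10) = 42°C
Primer 2: A+T=12, G+C=8 → Tm = 2(12)+4(8) = 56°C
42°C vs 56°C → primer 2 is higher.

Primer 2, 56°C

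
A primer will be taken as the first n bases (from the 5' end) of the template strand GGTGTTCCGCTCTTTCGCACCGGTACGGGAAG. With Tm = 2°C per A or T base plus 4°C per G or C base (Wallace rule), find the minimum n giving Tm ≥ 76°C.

First 22 bases: GGTGTTCCGCTCTTTCGCACCG → Tm = 72°C (< 76°C)
First 23 bases: GGTGTTCCGCTCTTTCGCACCGG → Tm = 76°C (≥ 76°C)
Since every base adds ≥2°C, Tm only increases with n, so the threshold is first crossed at n = 23.

n = 23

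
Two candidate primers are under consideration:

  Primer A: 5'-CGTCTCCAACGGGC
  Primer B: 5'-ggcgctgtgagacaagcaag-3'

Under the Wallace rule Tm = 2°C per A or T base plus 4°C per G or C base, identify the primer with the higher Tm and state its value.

Primer B, 64°C

Primer A: A+T=4, G+C=10 → Tm = 2(4)+4(10) = 48°C
Primer B: A+T=8, G+C=12 → Tm = 2(8)+4(12) = 64°C
48°C vs 64°C → primer B is higher.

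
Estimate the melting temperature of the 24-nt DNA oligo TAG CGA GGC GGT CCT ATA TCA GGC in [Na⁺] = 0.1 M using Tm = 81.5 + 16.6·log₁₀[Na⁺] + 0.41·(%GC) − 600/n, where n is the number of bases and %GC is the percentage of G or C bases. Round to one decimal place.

Length n = 24. Scanning the sequence gives C=6, T=5, A=5, G=8.
G+C = 14, so %GC = 14/24 × 100 = 58.333%
Salt term: 16.6 × (-1) = -16.6
GC term: 0.41 × 58.333 = 23.917; length term: −600/24 = −25
Tm = 81.5 + (-16.6) + 23.917 − 25 = 63.817 → 63.8°C

63.8°C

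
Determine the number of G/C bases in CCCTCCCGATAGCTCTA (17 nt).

10

Base counts: A=3, C=8, T=4, G=2
Total G or C: 2 + 8 = 10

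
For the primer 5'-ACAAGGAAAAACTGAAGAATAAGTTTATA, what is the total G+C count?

7

C=2, G=5, T=6, A=16
G+C = 5 + 2 = 7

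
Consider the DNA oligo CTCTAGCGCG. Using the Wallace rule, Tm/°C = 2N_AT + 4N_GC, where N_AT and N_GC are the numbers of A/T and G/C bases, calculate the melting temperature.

34°C

Base counts: G=3, A=1, T=2, C=4
So N_AT = 3 and N_GC = 7.
Tm = 2×3 + 4×7 = 34°C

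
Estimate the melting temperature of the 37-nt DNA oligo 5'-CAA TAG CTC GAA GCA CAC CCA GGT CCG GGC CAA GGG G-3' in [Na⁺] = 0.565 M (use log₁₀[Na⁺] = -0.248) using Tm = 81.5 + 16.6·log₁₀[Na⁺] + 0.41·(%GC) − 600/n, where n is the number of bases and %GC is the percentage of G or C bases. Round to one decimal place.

87.8°C

Length n = 37. Base counts: C=12, G=12, T=3, A=10
G+C = 24, so %GC = 24/37 × 100 = 64.865%
Salt term: 16.6 × (-0.248) = -4.117
GC term: 0.41 × 64.865 = 26.595; length term: −600/37 = −16.216
Tm = 81.5 + (-4.117) + 26.595 − 16.216 = 87.762 → 87.8°C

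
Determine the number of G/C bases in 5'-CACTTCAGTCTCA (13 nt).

6

Counting bases: G=1, T=4, C=5, A=3
Total G or C: 1 + 5 = 6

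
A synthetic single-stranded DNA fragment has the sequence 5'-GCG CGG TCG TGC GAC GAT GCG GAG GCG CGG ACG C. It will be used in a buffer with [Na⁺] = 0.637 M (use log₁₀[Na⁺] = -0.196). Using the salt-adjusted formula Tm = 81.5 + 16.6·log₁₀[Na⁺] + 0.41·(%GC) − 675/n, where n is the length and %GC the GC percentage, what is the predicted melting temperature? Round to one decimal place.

91.0°C

Length n = 34. Base counts: A=4, T=3, G=17, C=10
G+C = 27, so %GC = 27/34 × 100 = 79.412%
Salt term: 16.6 × (-0.196) = -3.254
GC term: 0.41 × 79.412 = 32.559; length term: −675/34 = −19.853
Tm = 81.5 + (-3.254) + 32.559 − 19.853 = 90.952 → 91.0°C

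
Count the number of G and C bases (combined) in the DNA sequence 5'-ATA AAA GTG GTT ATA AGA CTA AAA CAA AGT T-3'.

Base counts: C=2, A=16, G=5, T=8
Total G or C: 5 + 2 = 7

7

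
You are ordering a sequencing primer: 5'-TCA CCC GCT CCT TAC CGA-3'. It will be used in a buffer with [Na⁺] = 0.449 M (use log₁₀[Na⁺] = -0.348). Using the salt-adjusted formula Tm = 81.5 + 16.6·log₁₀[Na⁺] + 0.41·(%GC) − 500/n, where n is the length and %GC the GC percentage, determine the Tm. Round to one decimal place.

73.0°C

Length n = 18. A=3, G=2, T=4, C=9
G+C = 11, so %GC = 11/18 × 100 = 61.111%
Salt term: 16.6 × (-0.348) = -5.777
GC term: 0.41 × 61.111 = 25.056; length term: −500/18 = −27.778
Tm = 81.5 + (-5.777) + 25.056 − 27.778 = 73.001 → 73.0°C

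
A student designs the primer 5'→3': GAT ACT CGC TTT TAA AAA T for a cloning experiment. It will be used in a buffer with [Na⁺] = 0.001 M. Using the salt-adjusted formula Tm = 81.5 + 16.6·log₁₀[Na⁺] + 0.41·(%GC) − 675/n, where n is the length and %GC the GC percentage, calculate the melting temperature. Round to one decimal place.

Length n = 19. Scanning the sequence gives A=7, C=3, T=7, G=2.
G+C = 5, so %GC = 5/19 × 100 = 26.316%
Salt term: 16.6 × (-3) = -49.8
GC term: 0.41 × 26.316 = 10.79; length term: −675/19 = −35.526
Tm = 81.5 + (-49.8) + 10.79 − 35.526 = 6.964 → 7.0°C

7.0°C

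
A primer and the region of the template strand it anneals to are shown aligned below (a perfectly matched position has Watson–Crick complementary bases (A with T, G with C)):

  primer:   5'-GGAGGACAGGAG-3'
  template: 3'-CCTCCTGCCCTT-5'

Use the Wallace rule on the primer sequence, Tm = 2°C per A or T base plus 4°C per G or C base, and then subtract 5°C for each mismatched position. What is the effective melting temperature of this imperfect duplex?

Primer base counts: A=4, T=0, G=7, C=1 → A+T=4, G+C=8
Perfect-match Tm = 2(4) + 4(8) = 8 + 32 = 40°C
Mismatches (positions where the bases are not complementary): 2 (at positions 8, 12)
Effective Tm = 40 − 2×5 = 40 − 10 = 30°C

30°C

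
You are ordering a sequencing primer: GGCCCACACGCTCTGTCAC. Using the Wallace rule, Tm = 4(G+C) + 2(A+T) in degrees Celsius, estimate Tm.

64°C

Scanning the sequence gives G=4, C=9, A=3, T=3.
AT pairs contribute 6, GC pairs contribute 13.
Tm = 2(6) + 4(13) = 12 + 52 = 64°C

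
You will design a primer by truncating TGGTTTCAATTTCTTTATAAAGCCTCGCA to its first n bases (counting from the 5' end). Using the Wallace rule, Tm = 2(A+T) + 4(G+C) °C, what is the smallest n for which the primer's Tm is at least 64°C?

First 24 bases: TGGTTTCAATTTCTTTATAAAGCC → Tm = 62°C (< 64°C)
First 25 bases: TGGTTTCAATTTCTTTATAAAGCCT → Tm = 64°C (≥ 64°C)
Since every base adds ≥2°C, Tm only increases with n, so the threshold is first crossed at n = 25.

n = 25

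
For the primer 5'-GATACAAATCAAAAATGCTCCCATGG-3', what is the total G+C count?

10

Base counts: C=6, T=5, G=4, A=11
Total G or C: 4 + 6 = 10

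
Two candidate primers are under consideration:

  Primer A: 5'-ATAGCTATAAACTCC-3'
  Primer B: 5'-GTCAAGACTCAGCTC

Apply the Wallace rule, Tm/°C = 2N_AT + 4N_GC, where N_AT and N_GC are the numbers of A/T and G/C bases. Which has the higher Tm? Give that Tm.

Primer A: A+T=10, G+C=5 → Tm = 2(10)+4(5) = 40°C
Primer B: A+T=7, G+C=8 → Tm = 2(7)+4(8) = 46°C
40°C vs 46°C → primer B is higher.

Primer B, 46°C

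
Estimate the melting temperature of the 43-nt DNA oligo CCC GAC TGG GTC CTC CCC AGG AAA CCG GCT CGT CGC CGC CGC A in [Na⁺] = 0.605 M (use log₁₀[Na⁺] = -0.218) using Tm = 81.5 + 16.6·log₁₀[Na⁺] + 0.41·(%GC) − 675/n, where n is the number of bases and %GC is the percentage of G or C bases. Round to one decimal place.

92.7°C

Length n = 43. C=20, A=6, T=5, G=12
G+C = 32, so %GC = 32/43 × 100 = 74.419%
Salt term: 16.6 × (-0.218) = -3.619
GC term: 0.41 × 74.419 = 30.512; length term: −675/43 = −15.698
Tm = 81.5 + (-3.619) + 30.512 − 15.698 = 92.695 → 92.7°C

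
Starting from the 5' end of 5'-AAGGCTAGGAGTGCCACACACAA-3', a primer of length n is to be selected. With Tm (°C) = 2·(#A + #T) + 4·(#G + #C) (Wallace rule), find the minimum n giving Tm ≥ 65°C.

n = 21

First 20 bases: AAGGCTAGGAGTGCCACACA → Tm = 62°C (< 65°C)
First 21 bases: AAGGCTAGGAGTGCCACACAC → Tm = 66°C (≥ 65°C)
Since every base adds ≥2°C, Tm only increases with n, so the threshold is first crossed at n = 21.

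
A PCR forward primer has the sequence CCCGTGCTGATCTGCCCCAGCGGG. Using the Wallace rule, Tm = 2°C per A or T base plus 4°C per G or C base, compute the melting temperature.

Scanning the sequence gives G=8, T=4, A=2, C=10.
AT pairs contribute 6, GC pairs contribute 18.
Tm = 2(6) + 4(18) = 12 + 72 = 84°C

84°C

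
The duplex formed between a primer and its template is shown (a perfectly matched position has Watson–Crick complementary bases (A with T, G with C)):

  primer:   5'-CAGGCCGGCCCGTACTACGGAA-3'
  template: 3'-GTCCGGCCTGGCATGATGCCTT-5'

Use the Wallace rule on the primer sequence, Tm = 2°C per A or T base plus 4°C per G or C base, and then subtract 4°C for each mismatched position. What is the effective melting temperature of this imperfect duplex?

Primer base counts: A=5, T=2, G=7, C=8 → A+T=7, G+C=15
Perfect-match Tm = 2(7) + 4(15) = 14 + 60 = 74°C
Mismatches (positions where the bases are not complementary): 1 (at position 9)
Effective Tm = 74 − 1×4 = 74 − 4 = 70°C

70°C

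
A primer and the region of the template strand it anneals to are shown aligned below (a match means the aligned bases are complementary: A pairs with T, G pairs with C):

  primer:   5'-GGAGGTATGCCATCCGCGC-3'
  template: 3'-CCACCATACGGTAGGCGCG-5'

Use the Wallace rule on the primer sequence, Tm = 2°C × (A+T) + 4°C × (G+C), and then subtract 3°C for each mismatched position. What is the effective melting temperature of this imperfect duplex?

61°C

Primer base counts: A=3, T=3, G=7, C=6 → A+T=6, G+C=13
Perfect-match Tm = 2(6) + 4(13) = 12 + 52 = 64°C
Mismatches (positions where the bases are not complementary): 1 (at position 3)
Effective Tm = 64 − 1×3 = 64 − 3 = 61°C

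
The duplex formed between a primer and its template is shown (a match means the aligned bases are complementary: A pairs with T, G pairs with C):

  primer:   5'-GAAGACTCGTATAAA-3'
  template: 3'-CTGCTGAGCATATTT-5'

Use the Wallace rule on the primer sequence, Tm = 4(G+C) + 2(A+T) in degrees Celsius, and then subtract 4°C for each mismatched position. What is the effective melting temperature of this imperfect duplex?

36°C

Primer base counts: A=7, T=3, G=3, C=2 → A+T=10, G+C=5
Perfect-match Tm = 2(10) + 4(5) = 20 + 20 = 40°C
Mismatches (positions where the bases are not complementary): 1 (at position 3)
Effective Tm = 40 − 1×4 = 40 − 4 = 36°C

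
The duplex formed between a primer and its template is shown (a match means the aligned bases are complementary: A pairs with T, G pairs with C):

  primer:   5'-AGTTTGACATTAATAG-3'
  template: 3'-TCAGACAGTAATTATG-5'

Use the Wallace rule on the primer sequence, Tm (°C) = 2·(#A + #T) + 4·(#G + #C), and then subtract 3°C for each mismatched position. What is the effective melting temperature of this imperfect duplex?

31°C

Primer base counts: A=6, T=6, G=3, C=1 → A+T=12, G+C=4
Perfect-match Tm = 2(12) + 4(4) = 24 + 16 = 40°C
Mismatches (positions where the bases are not complementary): 3 (at positions 4, 7, 16)
Effective Tm = 40 − 3×3 = 40 − 9 = 31°C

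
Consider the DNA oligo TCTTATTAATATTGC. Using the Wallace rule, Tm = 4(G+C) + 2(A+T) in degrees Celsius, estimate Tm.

Base counts: G=1, C=2, T=8, A=4
AT pairs contribute 12, GC pairs contribute 3.
Tm = 2(12) + 4(3) = 24 + 12 = 36°C

36°C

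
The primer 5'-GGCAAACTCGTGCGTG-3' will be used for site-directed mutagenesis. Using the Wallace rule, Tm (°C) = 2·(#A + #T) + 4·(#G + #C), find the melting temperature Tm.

52°C

Base counts: C=4, T=3, G=6, A=3
AT pairs contribute 6, GC pairs contribute 10.
Tm = 2×6 + 4×10 = 52°C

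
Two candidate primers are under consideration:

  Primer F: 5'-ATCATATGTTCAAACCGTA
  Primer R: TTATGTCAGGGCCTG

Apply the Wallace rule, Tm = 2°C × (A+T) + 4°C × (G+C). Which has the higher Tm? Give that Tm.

Primer F: A+T=13, G+C=6 → Tm = 2(13)+4(6) = 50°C
Primer R: A+T=7, G+C=8 → Tm = 2(7)+4(8) = 46°C
50°C vs 46°C → primer F is higher.

Primer F, 50°C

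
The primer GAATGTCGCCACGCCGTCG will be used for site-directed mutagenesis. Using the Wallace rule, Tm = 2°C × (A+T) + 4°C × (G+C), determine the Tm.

Base counts: G=6, T=3, A=3, C=7
So N_AT = 6 and N_GC = 13.
Tm = 4·13 + 2·6 = 52 + 12 = 64°C

64°C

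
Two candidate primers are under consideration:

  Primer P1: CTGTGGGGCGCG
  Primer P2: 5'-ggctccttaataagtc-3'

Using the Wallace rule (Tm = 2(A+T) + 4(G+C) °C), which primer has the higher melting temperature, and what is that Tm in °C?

Primer P1: A+T=2, G+C=10 → Tm = 2(2)+4(10) = 44°C
Primer P2: A+T=9, G+C=7 → Tm = 2(9)+4(7) = 46°C
44°C vs 46°C → primer P2 is higher.

Primer P2, 46°C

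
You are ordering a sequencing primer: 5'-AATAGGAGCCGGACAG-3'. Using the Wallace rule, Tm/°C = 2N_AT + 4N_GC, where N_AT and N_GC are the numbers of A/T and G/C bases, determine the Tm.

Counting bases: T=1, G=6, C=3, A=6
So N_AT = 7 and N_GC = 9.
Tm = 4·9 + 2·7 = 36 + 14 = 50°C

50°C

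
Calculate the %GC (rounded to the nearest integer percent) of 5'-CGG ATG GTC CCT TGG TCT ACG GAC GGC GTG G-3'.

68%

A=3, T=7, G=13, C=8
G+C = 13 + 8 = 21 out of 31 bases
%GC = 21/31 × 100 = 67.74% ≈ 68%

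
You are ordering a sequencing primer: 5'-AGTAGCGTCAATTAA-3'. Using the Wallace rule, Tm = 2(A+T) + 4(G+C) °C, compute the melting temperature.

40°C

C=2, A=6, G=3, T=4
AT pairs contribute 10, GC pairs contribute 5.
Tm = 4·5 + 2·10 = 20 + 20 = 40°C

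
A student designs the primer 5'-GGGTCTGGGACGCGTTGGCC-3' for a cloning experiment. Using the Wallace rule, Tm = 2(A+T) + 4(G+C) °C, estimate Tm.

70°C

Base counts: T=4, A=1, G=10, C=5
A+T = 5, G+C = 15
Tm = 2(5) + 4(15) = 10 + 60 = 70°C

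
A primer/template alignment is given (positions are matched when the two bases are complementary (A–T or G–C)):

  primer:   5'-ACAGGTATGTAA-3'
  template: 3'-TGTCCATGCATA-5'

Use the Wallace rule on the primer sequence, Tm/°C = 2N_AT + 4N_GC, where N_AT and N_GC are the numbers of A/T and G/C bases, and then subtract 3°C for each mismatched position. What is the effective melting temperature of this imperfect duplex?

26°C

Primer base counts: A=5, T=3, G=3, C=1 → A+T=8, G+C=4
Perfect-match Tm = 2(8) + 4(4) = 16 + 16 = 32°C
Mismatches (positions where the bases are not complementary): 2 (at positions 8, 12)
Effective Tm = 32 − 2×3 = 32 − 6 = 26°C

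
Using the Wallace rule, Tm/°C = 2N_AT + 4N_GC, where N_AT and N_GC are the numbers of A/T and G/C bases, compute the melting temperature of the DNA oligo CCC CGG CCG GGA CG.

54°C

Base counts: A=1, T=0, G=6, C=7
AT pairs contribute 1, GC pairs contribute 13.
Tm = 2×1 + 4×13 = 54°C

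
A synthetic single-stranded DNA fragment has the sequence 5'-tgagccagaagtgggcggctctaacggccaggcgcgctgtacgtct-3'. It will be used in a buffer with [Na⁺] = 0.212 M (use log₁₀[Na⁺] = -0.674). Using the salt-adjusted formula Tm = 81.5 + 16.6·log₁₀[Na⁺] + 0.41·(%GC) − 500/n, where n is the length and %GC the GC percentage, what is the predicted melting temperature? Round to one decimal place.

Length n = 46. Base counts: C=13, A=8, G=17, T=8
G+C = 30, so %GC = 30/46 × 100 = 65.217%
Salt term: 16.6 × (-0.674) = -11.188
GC term: 0.41 × 65.217 = 26.739; length term: −500/46 = −10.87
Tm = 81.5 + (-11.188) + 26.739 − 10.87 = 86.181 → 86.2°C

86.2°C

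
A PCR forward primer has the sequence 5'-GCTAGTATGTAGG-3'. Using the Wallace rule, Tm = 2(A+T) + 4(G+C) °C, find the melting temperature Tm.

Scanning the sequence gives C=1, T=4, A=3, G=5.
AT pairs contribute 7, GC pairs contribute 6.
Tm = 2(7) + 4(6) = 14 + 24 = 38°C

38°C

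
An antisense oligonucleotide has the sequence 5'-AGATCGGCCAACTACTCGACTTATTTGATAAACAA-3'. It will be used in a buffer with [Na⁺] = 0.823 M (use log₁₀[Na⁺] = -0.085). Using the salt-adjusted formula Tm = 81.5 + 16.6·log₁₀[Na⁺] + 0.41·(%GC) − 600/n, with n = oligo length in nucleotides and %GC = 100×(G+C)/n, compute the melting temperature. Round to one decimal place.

Length n = 35. Counting bases: A=13, T=9, C=8, G=5
G+C = 13, so %GC = 13/35 × 100 = 37.143%
Salt term: 16.6 × (-0.085) = -1.411
GC term: 0.41 × 37.143 = 15.229; length term: −600/35 = −17.143
Tm = 81.5 + (-1.411) + 15.229 − 17.143 = 78.175 → 78.2°C

78.2°C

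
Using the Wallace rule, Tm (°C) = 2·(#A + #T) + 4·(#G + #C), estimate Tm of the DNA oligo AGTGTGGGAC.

32°C

Scanning the sequence gives G=5, T=2, A=2, C=1.
So N_AT = 4 and N_GC = 6.
Tm = 4·6 + 2·4 = 24 + 8 = 32°C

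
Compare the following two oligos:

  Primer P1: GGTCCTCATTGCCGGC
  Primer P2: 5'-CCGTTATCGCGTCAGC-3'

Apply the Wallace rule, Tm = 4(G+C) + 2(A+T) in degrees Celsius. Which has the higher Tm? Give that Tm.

Primer P1: A+T=5, G+C=11 → Tm = 2(5)+4(11) = 54°C
Primer P2: A+T=6, G+C=10 → Tm = 2(6)+4(10) = 52°C
54°C vs 52°C → primer P1 is higher.

Primer P1, 54°C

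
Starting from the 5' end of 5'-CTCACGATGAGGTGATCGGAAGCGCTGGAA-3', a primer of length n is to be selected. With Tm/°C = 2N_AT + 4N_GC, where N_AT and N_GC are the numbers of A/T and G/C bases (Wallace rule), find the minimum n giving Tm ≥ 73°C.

First 23 bases: CTCACGATGAGGTGATCGGAAGC → Tm = 72°C (< 73°C)
First 24 bases: CTCACGATGAGGTGATCGGAAGCG → Tm = 76°C (≥ 73°C)
Each additional base adds 2°C (A/T) or 4°C (G/C), so Tm is non-decreasing in n; n = 24 is the first length to reach 73°C.

n = 24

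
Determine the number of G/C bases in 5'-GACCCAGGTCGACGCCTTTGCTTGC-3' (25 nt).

16

Scanning the sequence gives A=3, C=9, T=6, G=7.
G+C = 7 + 9 = 16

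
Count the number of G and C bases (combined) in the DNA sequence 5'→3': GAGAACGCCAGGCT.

T=1, G=5, A=4, C=4
G+C = 5 + 4 = 9

9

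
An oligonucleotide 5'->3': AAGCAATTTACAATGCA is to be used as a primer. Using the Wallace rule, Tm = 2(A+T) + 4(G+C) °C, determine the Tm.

44°C

Counting bases: T=4, C=3, A=8, G=2
A+T = 12, G+C = 5
Tm = 2(12) + 4(5) = 24 + 20 = 44°C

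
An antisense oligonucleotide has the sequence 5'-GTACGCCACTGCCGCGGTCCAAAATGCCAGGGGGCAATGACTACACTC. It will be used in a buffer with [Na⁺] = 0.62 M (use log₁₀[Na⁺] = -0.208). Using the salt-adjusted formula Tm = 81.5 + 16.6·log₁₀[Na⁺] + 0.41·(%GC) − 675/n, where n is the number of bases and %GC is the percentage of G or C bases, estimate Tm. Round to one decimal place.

Length n = 48. Base counts: A=12, C=16, T=7, G=13
G+C = 29, so %GC = 29/48 × 100 = 60.417%
Salt term: 16.6 × (-0.208) = -3.453
GC term: 0.41 × 60.417 = 24.771; length term: −675/48 = −14.062
Tm = 81.5 + (-3.453) + 24.771 − 14.062 = 88.756 → 88.8°C

88.8°C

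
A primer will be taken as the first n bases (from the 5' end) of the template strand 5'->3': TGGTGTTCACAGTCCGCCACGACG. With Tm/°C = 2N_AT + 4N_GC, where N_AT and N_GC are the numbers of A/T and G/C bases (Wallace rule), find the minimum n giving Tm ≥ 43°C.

n = 15

First 14 bases: TGGTGTTCACAGTC → Tm = 42°C (< 43°C)
First 15 bases: TGGTGTTCACAGTCC → Tm = 46°C (≥ 43°C)
Since every base adds ≥2°C, Tm only increases with n, so the threshold is first crossed at n = 15.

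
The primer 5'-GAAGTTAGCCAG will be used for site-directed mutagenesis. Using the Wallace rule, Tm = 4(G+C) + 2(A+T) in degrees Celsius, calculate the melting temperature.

C=2, A=4, G=4, T=2
A+T = 6, G+C = 6
Tm = 2(6) + 4(6) = 12 + 24 = 36°C

36°C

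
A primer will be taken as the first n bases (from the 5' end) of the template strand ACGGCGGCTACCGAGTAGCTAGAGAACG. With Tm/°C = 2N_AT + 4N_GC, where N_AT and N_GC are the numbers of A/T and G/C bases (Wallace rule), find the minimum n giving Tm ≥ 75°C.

First 23 bases: ACGGCGGCTACCGAGTAGCTAGA → Tm = 74°C (< 75°C)
First 24 bases: ACGGCGGCTACCGAGTAGCTAGAG → Tm = 78°C (≥ 75°C)
Each additional base adds 2°C (A/T) or 4°C (G/C), so Tm is non-decreasing in n; n = 24 is the first length to reach 75°C.

n = 24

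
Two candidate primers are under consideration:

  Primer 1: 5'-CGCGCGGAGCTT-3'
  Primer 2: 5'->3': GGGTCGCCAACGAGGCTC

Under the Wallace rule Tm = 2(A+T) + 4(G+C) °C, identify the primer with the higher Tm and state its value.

Primer 1: A+T=3, G+C=9 → Tm = 2(3)+4(9) = 42°C
Primer 2: A+T=5, G+C=13 → Tm = 2(5)+4(13) = 62°C
42°C vs 62°C → primer 2 is higher.

Primer 2, 62°C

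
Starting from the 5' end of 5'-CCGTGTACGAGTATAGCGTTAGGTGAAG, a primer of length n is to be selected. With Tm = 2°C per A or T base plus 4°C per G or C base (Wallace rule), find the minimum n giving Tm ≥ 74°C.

First 24 bases: CCGTGTACGAGTATAGCGTTAGGT → Tm = 72°C (< 74°C)
First 25 bases: CCGTGTACGAGTATAGCGTTAGGTG → Tm = 76°C (≥ 74°C)
Each additional base adds 2°C (A/T) or 4°C (G/C), so Tm is non-decreasing in n; n = 25 is the first length to reach 74°C.

n = 25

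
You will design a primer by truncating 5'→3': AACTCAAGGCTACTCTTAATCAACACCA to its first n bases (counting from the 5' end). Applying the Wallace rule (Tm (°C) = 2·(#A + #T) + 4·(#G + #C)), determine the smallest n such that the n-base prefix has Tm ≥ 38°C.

n = 13

First 12 bases: AACTCAAGGCTA → Tm = 34°C (< 38°C)
First 13 bases: AACTCAAGGCTAC → Tm = 38°C (≥ 38°C)
Each additional base adds 2°C (A/T) or 4°C (G/C), so Tm is non-decreasing in n; n = 13 is the first length to reach 38°C.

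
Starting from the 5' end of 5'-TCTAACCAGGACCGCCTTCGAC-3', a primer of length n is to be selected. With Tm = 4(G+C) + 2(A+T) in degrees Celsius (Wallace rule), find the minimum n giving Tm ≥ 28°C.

n = 10

First 9 bases: TCTAACCAG → Tm = 26°C (< 28°C)
First 10 bases: TCTAACCAGG → Tm = 30°C (≥ 28°C)
Since every base adds ≥2°C, Tm only increases with n, so the threshold is first crossed at n = 10.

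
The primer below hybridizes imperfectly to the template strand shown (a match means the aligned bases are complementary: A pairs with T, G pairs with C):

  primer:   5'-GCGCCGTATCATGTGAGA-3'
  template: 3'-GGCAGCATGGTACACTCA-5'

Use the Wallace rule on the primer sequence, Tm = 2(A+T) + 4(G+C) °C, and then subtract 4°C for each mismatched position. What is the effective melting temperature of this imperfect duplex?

40°C

Primer base counts: A=4, T=4, G=6, C=4 → A+T=8, G+C=10
Perfect-match Tm = 2(8) + 4(10) = 16 + 40 = 56°C
Mismatches (positions where the bases are not complementary): 4 (at positions 1, 4, 9, 18)
Effective Tm = 56 − 4×4 = 56 − 16 = 40°C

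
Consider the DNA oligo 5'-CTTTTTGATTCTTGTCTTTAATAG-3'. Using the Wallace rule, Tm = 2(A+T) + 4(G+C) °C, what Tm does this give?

Scanning the sequence gives G=3, T=14, A=4, C=3.
So N_AT = 18 and N_GC = 6.
Tm = 2×18 + 4×6 = 60°C

60°C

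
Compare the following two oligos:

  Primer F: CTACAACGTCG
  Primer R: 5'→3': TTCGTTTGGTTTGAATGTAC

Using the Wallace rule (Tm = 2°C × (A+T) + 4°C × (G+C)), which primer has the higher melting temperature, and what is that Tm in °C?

Primer F: A+T=5, G+C=6 → Tm = 2(5)+4(6) = 34°C
Primer R: A+T=13, G+C=7 → Tm = 2(13)+4(7) = 54°C
34°C vs 54°C → primer R is higher.

Primer R, 54°C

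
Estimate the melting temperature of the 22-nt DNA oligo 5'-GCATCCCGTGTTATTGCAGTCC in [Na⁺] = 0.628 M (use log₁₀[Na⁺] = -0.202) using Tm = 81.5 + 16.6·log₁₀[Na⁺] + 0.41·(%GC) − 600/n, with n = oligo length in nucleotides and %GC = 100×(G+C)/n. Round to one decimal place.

73.2°C

Length n = 22. Base counts: C=7, A=3, T=7, G=5
G+C = 12, so %GC = 12/22 × 100 = 54.545%
Salt term: 16.6 × (-0.202) = -3.353
GC term: 0.41 × 54.545 = 22.363; length term: −600/22 = −27.273
Tm = 81.5 + (-3.353) + 22.363 − 27.273 = 73.237 → 73.2°C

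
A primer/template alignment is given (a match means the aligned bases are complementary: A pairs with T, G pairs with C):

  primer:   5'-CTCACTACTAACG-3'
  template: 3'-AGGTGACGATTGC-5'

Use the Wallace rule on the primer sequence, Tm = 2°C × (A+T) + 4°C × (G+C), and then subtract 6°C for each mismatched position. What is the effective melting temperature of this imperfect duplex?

20°C

Primer base counts: A=4, T=3, G=1, C=5 → A+T=7, G+C=6
Perfect-match Tm = 2(7) + 4(6) = 14 + 24 = 38°C
Mismatches (positions where the bases are not complementary): 3 (at positions 1, 2, 7)
Effective Tm = 38 − 3×6 = 38 − 18 = 20°C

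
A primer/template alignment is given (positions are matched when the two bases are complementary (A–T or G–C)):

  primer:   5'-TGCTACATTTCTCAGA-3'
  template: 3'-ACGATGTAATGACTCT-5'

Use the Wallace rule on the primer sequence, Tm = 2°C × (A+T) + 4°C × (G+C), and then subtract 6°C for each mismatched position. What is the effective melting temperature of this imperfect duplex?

Primer base counts: A=4, T=6, G=2, C=4 → A+T=10, G+C=6
Perfect-match Tm = 2(10) + 4(6) = 20 + 24 = 44°C
Mismatches (positions where the bases are not complementary): 2 (at positions 10, 13)
Effective Tm = 44 − 2×6 = 44 − 12 = 32°C

32°C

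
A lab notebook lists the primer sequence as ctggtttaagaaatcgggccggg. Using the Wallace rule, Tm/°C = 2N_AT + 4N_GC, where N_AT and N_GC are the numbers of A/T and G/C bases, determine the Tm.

Scanning the sequence gives T=5, G=9, A=5, C=4.
AT pairs contribute 10, GC pairs contribute 13.
Tm = 2×10 + 4×13 = 72°C

72°C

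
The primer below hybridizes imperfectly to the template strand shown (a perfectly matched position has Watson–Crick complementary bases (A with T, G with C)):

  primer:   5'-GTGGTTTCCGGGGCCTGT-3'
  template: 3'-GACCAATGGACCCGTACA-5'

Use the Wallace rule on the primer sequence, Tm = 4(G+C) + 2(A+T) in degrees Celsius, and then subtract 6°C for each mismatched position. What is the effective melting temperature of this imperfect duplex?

Primer base counts: A=0, T=6, G=8, C=4 → A+T=6, G+C=12
Perfect-match Tm = 2(6) + 4(12) = 12 + 48 = 60°C
Mismatches (positions where the bases are not complementary): 4 (at positions 1, 7, 10, 15)
Effective Tm = 60 − 4×6 = 60 − 24 = 36°C

36°C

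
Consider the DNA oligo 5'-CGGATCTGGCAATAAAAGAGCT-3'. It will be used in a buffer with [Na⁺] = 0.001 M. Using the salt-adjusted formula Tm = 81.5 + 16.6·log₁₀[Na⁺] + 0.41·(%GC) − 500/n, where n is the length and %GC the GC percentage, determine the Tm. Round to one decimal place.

Length n = 22. T=4, A=8, C=4, G=6
G+C = 10, so %GC = 10/22 × 100 = 45.455%
Salt term: 16.6 × (-3) = -49.8
GC term: 0.41 × 45.455 = 18.637; length term: −500/22 = −22.727
Tm = 81.5 + (-49.8) + 18.637 − 22.727 = 27.61 → 27.6°C

27.6°C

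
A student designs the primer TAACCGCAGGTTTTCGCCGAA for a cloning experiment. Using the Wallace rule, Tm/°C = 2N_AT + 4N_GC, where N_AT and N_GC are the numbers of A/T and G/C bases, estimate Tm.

Counting bases: A=5, T=5, G=5, C=6
A+T = 10, G+C = 11
Tm = 2×10 + 4×11 = 64°C

64°C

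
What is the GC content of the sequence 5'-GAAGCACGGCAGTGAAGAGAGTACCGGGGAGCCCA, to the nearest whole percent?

A=11, G=14, C=8, T=2
G+C = 14 + 8 = 22 out of 35 bases
%GC = 22/35 × 100 = 62.86% ≈ 63%

63%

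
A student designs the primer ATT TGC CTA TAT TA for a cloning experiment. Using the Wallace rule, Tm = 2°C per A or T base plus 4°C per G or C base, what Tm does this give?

Base counts: C=2, A=4, G=1, T=7
AT pairs contribute 11, GC pairs contribute 3.
Tm = 2(11) + 4(3) = 22 + 12 = 34°C

34°C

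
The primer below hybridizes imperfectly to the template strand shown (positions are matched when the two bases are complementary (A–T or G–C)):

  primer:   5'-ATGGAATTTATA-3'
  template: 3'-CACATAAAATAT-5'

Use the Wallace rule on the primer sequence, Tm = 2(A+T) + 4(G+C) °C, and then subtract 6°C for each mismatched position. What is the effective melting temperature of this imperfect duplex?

10°C

Primer base counts: A=5, T=5, G=2, C=0 → A+T=10, G+C=2
Perfect-match Tm = 2(10) + 4(2) = 20 + 8 = 28°C
Mismatches (positions where the bases are not complementary): 3 (at positions 1, 4, 6)
Effective Tm = 28 − 3×6 = 28 − 18 = 10°C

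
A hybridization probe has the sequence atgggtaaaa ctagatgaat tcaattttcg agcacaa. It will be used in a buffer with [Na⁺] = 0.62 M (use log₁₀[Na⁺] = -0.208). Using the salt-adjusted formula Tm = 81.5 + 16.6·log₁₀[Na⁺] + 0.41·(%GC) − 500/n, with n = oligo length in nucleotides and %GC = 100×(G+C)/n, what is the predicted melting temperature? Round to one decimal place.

77.8°C

Length n = 37. Base counts: T=10, G=7, A=15, C=5
G+C = 12, so %GC = 12/37 × 100 = 32.432%
Salt term: 16.6 × (-0.208) = -3.453
GC term: 0.41 × 32.432 = 13.297; length term: −500/37 = −13.514
Tm = 81.5 + (-3.453) + 13.297 − 13.514 = 77.83 → 77.8°C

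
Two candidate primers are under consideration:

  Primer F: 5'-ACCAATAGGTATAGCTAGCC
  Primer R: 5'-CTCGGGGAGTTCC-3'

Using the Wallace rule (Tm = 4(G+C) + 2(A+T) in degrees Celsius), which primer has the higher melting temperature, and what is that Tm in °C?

Primer F, 58°C

Primer F: A+T=11, G+C=9 → Tm = 2(11)+4(9) = 58°C
Primer R: A+T=4, G+C=9 → Tm = 2(4)+4(9) = 44°C
58°C vs 44°C → primer F is higher.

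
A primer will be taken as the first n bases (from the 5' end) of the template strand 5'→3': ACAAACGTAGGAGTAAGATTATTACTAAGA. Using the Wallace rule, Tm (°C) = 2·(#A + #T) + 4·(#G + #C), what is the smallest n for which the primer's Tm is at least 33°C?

n = 12

First 11 bases: ACAAACGTAGG → Tm = 32°C (< 33°C)
First 12 bases: ACAAACGTAGGA → Tm = 34°C (≥ 33°C)
Each additional base adds 2°C (A/T) or 4°C (G/C), so Tm is non-decreasing in n; n = 12 is the first length to reach 33°C.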